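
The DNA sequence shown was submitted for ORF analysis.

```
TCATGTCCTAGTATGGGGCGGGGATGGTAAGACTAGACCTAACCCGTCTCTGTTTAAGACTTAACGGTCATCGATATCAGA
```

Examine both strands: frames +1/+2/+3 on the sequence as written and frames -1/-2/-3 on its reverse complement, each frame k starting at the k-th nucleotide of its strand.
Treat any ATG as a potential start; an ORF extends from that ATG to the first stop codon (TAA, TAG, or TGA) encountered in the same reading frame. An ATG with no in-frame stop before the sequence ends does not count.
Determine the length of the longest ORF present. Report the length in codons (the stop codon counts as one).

6

Reverse complement (5'→3'): TCTGATATCGATGACCGTTAAGTCTTAAACAGAGACGGGTTAGGTCTAGTCTTACCATCCCCGCCCCATACTAGGACATGA
Frame +1: TCA TGT CCT AGT ATG GGG CGG GGA TGG TAA GAC TAG ACC TAA CCC GTC TCT GTT TAA GAC TTA ACG GTC ATC GAT ATC AGA — ATG at 13, stop TAA at 28 → 18 nt.
Frame +2: CAT GTC CTA GTA TGG GGC GGG GAT GGT AAG ACT AGA CCT AAC CCG TCT CTG TTT AAG ACT TAA CGG TCA TCG ATA TCA — no ATG→stop ORF.
Frame +3: ATG TCC TAG TAT GGG GCG GGG ATG GTA AGA CTA GAC CTA ACC CGT CTC TGT TTA AGA CTT AAC GGT CAT CGA TAT CAG — ATG at 3, stop TAG at 9 → 9 nt.
Frame -1: TCT GAT ATC GAT GAC CGT TAA GTC TTA AAC AGA GAC GGG TTA GGT CTA GTC TTA CCA TCC CCG CCC CAT ACT AGG ACA TGA — no ATG→stop ORF.
Frame -2: CTG ATA TCG ATG ACC GTT AAG TCT TAA ACA GAG ACG GGT TAG GTC TAG TCT TAC CAT CCC CGC CCC ATA CTA GGA CAT — ATG at 11, stop TAA at 26 → 18 nt.
Frame -3: TGA TAT CGA TGA CCG TTA AGT CTT AAA CAG AGA CGG GTT AGG TCT AGT CTT ACC ATC CCC GCC CCA TAC TAG GAC ATG — no ATG→stop ORF.
Longest: frame +1, positions 13–30, 18 nt = 6 codons = 5 aa. → 6 codons.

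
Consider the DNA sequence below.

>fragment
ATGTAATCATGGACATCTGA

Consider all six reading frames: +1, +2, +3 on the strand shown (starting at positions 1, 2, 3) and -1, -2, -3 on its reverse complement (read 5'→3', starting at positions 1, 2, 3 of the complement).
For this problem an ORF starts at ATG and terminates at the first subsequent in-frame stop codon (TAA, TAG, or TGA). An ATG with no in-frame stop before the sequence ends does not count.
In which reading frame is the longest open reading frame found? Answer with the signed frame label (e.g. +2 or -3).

+3

Reverse complement (5'→3'): TCAGATGTCCATGATTACAT
Frame +1: ATG TAA TCA TGG ACA TCT — ATG at 1, stop TAA at 4 → 6 nt.
Frame +2: TGT AAT CAT GGA CAT CTG — no ATG→stop ORF.
Frame +3: GTA ATC ATG GAC ATC TGA — ATG at 9, stop TGA at 18 → 12 nt.
Frame -1: TCA GAT GTC CAT GAT TAC — no ATG→stop ORF.
Frame -2: CAG ATG TCC ATG ATT ACA — no ATG→stop ORF.
Frame -3: AGA TGT CCA TGA TTA CAT — no ATG→stop ORF.
Longest ORF is 12 nt in frame +3 (positions 9–20).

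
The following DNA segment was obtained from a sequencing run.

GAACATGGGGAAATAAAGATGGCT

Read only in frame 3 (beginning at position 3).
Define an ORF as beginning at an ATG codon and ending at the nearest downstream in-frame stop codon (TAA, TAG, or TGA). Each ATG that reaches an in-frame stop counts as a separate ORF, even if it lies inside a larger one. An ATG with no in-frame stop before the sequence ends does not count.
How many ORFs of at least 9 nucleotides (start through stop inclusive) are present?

0

Frame 3: ACA TGG GGA AAT AAA GAT GGC — no ATG→stop ORF.
No ORF reaches 9 nucleotides. Count = 0.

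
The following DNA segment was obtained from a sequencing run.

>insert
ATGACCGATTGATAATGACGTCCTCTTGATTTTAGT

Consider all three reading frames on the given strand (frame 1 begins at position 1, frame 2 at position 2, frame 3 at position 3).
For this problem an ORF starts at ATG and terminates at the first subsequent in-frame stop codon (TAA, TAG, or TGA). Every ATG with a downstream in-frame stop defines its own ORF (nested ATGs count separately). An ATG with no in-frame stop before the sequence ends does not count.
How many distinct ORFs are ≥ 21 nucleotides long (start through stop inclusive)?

Frame 1: ATG ACC GAT TGA TAA TGA CGT CCT CTT GAT TTT AGT — ATG at 1, stop TGA at 10 → 12 nt.
Frame 2: TGA CCG ATT GAT AAT GAC GTC CTC TTG ATT TTA — no ATG→stop ORF.
Frame 3: GAC CGA TTG ATA ATG ACG TCC TCT TGA TTT TAG — ATG at 15, stop TGA at 27 → 15 nt.
No ORF reaches 21 nucleotides. Count = 0.

0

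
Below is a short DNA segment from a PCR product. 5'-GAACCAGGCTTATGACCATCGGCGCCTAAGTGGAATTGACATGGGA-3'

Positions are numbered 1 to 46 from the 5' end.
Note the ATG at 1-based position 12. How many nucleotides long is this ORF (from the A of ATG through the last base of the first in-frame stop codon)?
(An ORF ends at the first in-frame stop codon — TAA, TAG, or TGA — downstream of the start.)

Codons from position 12: ATG (12–14), ACC (15–17), ATC (18–20), GGC (21–23), GCC (24–26), TAA (27–29).
TAA is the first in-frame stop; ORF spans 12–29, 18 nucleotides.

18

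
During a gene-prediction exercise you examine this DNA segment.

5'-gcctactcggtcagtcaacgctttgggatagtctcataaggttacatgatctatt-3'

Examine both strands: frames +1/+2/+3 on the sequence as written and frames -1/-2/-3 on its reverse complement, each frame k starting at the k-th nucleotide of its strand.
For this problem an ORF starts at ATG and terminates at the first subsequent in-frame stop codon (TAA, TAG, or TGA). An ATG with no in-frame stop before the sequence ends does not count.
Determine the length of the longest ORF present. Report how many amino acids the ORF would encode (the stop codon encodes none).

8

Reverse complement (5'→3'): AATAGATCATGTAACCTTATGAGACTATCCCAAAGCGTTGACTGACCGAGTAGGC
Frame +1: GCC TAC TCG GTC AGT CAA CGC TTT GGG ATA GTC TCA TAA GGT TAC ATG ATC TAT — no ATG→stop ORF.
Frame +2: CCT ACT CGG TCA GTC AAC GCT TTG GGA TAG TCT CAT AAG GTT ACA TGA TCT ATT — no ATG→stop ORF.
Frame +3: CTA CTC GGT CAG TCA ACG CTT TGG GAT AGT CTC ATA AGG TTA CAT GAT CTA — no ATG→stop ORF.
Frame -1: AAT AGA TCA TGT AAC CTT ATG AGA CTA TCC CAA AGC GTT GAC TGA CCG AGT AGG — ATG at 19, stop TGA at 43 → 27 nt.
Frame -2: ATA GAT CAT GTA ACC TTA TGA GAC TAT CCC AAA GCG TTG ACT GAC CGA GTA GGC — no ATG→stop ORF.
Frame -3: TAG ATC ATG TAA CCT TAT GAG ACT ATC CCA AAG CGT TGA CTG ACC GAG TAG — ATG at 9, stop TAA at 12 → 6 nt.
Longest: frame -1, positions 19–45, 27 nt = 9 codons = 8 aa. → 8 amino acids.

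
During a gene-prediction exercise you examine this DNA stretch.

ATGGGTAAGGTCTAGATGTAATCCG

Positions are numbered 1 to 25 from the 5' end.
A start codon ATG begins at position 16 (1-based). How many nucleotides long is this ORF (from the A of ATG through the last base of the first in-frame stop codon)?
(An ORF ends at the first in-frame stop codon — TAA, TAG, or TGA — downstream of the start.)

Codons from position 16: ATG (16–18), TAA (19–21).
TAA is the first in-frame stop; ORF spans 16–21, 6 nucleotides.

6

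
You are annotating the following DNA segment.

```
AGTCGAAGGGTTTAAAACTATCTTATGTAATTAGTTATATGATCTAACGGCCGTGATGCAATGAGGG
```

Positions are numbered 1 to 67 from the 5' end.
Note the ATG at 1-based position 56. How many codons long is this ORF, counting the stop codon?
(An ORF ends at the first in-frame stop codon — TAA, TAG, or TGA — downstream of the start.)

3

Codons from position 56: ATG (56–58), CAA (59–61), TGA (62–64).
TGA is the first in-frame stop; that's 3 codons including the stop.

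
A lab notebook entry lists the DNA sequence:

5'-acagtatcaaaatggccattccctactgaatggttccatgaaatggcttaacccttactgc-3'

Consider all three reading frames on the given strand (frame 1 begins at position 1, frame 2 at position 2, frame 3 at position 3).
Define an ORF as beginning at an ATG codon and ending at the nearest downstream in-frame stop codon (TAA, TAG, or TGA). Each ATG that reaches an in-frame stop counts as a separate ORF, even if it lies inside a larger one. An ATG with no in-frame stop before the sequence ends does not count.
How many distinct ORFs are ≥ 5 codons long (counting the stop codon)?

Frame 1: ACA GTA TCA AAA TGG CCA TTC CCT ACT GAA TGG TTC CAT GAA ATG GCT TAA CCC TTA CTG — ATG at 43, stop TAA at 49 → 9 nt.
Frame 2: CAG TAT CAA AAT GGC CAT TCC CTA CTG AAT GGT TCC ATG AAA TGG CTT AAC CCT TAC TGC — no ATG→stop ORF.
Frame 3: AGT ATC AAA ATG GCC ATT CCC TAC TGA ATG GTT CCA TGA AAT GGC TTA ACC CTT ACT — ATG at 12, stop TGA at 27 → 18 nt; ATG at 30, stop TGA at 39 → 12 nt.
ORFs ≥ 5 codons: frame 3 12–29 (6 codons). Count = 1.

1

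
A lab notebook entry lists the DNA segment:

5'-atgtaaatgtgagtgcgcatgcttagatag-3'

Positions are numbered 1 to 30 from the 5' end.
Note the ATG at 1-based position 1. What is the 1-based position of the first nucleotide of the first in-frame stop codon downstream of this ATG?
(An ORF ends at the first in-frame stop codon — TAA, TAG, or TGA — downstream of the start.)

4

Codons from position 1: ATG (1–3), TAA (4–6).
TAA is a stop codon; it begins at position 4.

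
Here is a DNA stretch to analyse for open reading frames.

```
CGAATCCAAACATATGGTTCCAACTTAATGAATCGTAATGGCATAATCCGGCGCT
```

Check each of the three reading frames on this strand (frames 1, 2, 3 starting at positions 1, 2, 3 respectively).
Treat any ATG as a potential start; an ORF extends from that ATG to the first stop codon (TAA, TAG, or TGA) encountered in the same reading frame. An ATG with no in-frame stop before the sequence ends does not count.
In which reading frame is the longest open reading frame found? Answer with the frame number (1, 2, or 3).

Frame 1: CGA ATC CAA ACA TAT GGT TCC AAC TTA ATG AAT CGT AAT GGC ATA ATC CGG CGC — no ATG→stop ORF.
Frame 2: GAA TCC AAA CAT ATG GTT CCA ACT TAA TGA ATC GTA ATG GCA TAA TCC GGC GCT — ATG at 14, stop TAA at 26 → 15 nt; ATG at 38, stop TAA at 44 → 9 nt.
Frame 3: AAT CCA AAC ATA TGG TTC CAA CTT AAT GAA TCG TAA TGG CAT AAT CCG GCG — no ATG→stop ORF.
Longest ORF is 15 nt in frame 2 (positions 14–28).

2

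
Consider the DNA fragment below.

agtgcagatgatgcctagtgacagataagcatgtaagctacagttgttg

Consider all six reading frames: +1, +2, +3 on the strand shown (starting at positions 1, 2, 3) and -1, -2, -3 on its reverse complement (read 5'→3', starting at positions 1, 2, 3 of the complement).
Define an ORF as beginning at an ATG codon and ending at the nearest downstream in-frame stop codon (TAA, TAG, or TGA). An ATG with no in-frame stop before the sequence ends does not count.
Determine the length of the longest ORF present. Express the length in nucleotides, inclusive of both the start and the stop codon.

21

Reverse complement (5'→3'): CAACAACTGTAGCTTACATGCTTATCTGTCACTAGGCATCATCTGCACT
Frame +1: AGT GCA GAT GAT GCC TAG TGA CAG ATA AGC ATG TAA GCT ACA GTT GTT — ATG at 31, stop TAA at 34 → 6 nt.
Frame +2: GTG CAG ATG ATG CCT AGT GAC AGA TAA GCA TGT AAG CTA CAG TTG TTG — ATG at 8, stop TAA at 26 → 21 nt; ATG at 11, stop TAA at 26 → 18 nt.
Frame +3: TGC AGA TGA TGC CTA GTG ACA GAT AAG CAT GTA AGC TAC AGT TGT — no ATG→stop ORF.
Frame -1: CAA CAA CTG TAG CTT ACA TGC TTA TCT GTC ACT AGG CAT CAT CTG CAC — no ATG→stop ORF.
Frame -2: AAC AAC TGT AGC TTA CAT GCT TAT CTG TCA CTA GGC ATC ATC TGC ACT — no ATG→stop ORF.
Frame -3: ACA ACT GTA GCT TAC ATG CTT ATC TGT CAC TAG GCA TCA TCT GCA — ATG at 18, stop TAG at 33 → 18 nt.
Longest: frame +2, positions 8–28, 21 nt = 7 codons = 6 aa. → 21 nucleotides.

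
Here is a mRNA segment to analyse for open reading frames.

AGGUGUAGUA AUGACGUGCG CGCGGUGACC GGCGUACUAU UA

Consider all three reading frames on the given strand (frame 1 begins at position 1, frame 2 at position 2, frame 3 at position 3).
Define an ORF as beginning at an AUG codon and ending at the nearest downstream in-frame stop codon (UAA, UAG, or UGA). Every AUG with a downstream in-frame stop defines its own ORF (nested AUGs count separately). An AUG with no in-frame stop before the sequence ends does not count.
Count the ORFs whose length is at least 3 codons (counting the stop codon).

Frame 1: AGG UGU AGU AAU GAC GUG CGC GCG GUG ACC GGC GUA CUA UUA — no AUG→stop ORF.
Frame 2: GGU GUA GUA AUG ACG UGC GCG CGG UGA CCG GCG UAC UAU — AUG at 11, stop UGA at 26 → 18 nt.
Frame 3: GUG UAG UAA UGA CGU GCG CGC GGU GAC CGG CGU ACU AUU — no AUG→stop ORF.
ORFs ≥ 3 codons: frame 2 11–28 (6 codons). Count = 1.

1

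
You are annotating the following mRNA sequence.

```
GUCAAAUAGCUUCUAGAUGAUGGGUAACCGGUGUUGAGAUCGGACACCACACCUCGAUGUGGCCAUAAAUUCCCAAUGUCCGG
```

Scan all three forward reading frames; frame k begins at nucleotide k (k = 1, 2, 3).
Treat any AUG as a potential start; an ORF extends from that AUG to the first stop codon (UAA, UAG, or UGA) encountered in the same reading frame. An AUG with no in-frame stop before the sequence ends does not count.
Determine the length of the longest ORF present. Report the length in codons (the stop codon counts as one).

7

Frame 1: GUC AAA UAG CUU CUA GAU GAU GGG UAA CCG GUG UUG AGA UCG GAC ACC ACA CCU CGA UGU GGC CAU AAA UUC CCA AUG UCC — no AUG→stop ORF.
Frame 2: UCA AAU AGC UUC UAG AUG AUG GGU AAC CGG UGU UGA GAU CGG ACA CCA CAC CUC GAU GUG GCC AUA AAU UCC CAA UGU CCG — AUG at 17, stop UGA at 35 → 21 nt; AUG at 20, stop UGA at 35 → 18 nt.
Frame 3: CAA AUA GCU UCU AGA UGA UGG GUA ACC GGU GUU GAG AUC GGA CAC CAC ACC UCG AUG UGG CCA UAA AUU CCC AAU GUC CGG — AUG at 57, stop UAA at 66 → 12 nt.
Longest: frame 2, positions 17–37, 21 nt = 7 codons = 6 aa. → 7 codons.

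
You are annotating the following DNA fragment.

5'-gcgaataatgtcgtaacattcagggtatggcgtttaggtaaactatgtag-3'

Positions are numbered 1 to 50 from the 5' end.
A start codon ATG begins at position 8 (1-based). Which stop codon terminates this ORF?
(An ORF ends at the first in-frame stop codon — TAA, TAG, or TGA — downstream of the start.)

TAA

Codons from position 8: ATG (8–10), TCG (11–13), TAA (14–16).
The first in-frame stop codon is TAA.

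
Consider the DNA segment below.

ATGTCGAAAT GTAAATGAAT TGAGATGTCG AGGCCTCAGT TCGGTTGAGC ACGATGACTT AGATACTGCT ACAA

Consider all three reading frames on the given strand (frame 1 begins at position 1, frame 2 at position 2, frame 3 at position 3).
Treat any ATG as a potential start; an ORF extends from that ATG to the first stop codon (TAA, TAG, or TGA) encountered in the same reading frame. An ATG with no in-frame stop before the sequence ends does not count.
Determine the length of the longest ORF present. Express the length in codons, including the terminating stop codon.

Frame 1: ATG TCG AAA TGT AAA TGA ATT GAG ATG TCG AGG CCT CAG TTC GGT TGA GCA CGA TGA CTT AGA TAC TGC TAC — ATG at 1, stop TGA at 16 → 18 nt; ATG at 25, stop TGA at 46 → 24 nt.
Frame 2: TGT CGA AAT GTA AAT GAA TTG AGA TGT CGA GGC CTC AGT TCG GTT GAG CAC GAT GAC TTA GAT ACT GCT ACA — no ATG→stop ORF.
Frame 3: GTC GAA ATG TAA ATG AAT TGA GAT GTC GAG GCC TCA GTT CGG TTG AGC ACG ATG ACT TAG ATA CTG CTA CAA — ATG at 9, stop TAA at 12 → 6 nt; ATG at 15, stop TGA at 21 → 9 nt; ATG at 54, stop TAG at 60 → 9 nt.
Longest: frame 1, positions 25–48, 24 nt = 8 codons = 7 aa. → 8 codons.

8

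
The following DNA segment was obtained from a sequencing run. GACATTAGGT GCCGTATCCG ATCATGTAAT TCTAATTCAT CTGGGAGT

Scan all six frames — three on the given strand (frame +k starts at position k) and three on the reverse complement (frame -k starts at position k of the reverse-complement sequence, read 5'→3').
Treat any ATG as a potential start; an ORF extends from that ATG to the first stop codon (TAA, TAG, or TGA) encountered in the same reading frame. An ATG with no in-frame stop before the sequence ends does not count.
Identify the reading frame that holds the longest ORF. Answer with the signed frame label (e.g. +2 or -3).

Reverse complement (5'→3'): ACTCCCAGATGAATTAGAATTACATGATCGGATACGGCACCTAATGTC
Frame +1: GAC ATT AGG TGC CGT ATC CGA TCA TGT AAT TCT AAT TCA TCT GGG AGT — no ATG→stop ORF.
Frame +2: ACA TTA GGT GCC GTA TCC GAT CAT GTA ATT CTA ATT CAT CTG GGA — no ATG→stop ORF.
Frame +3: CAT TAG GTG CCG TAT CCG ATC ATG TAA TTC TAA TTC ATC TGG GAG — ATG at 24, stop TAA at 27 → 6 nt.
Frame -1: ACT CCC AGA TGA ATT AGA ATT ACA TGA TCG GAT ACG GCA CCT AAT GTC — no ATG→stop ORF.
Frame -2: CTC CCA GAT GAA TTA GAA TTA CAT GAT CGG ATA CGG CAC CTA ATG — no ATG→stop ORF.
Frame -3: TCC CAG ATG AAT TAG AAT TAC ATG ATC GGA TAC GGC ACC TAA TGT — ATG at 9, stop TAG at 15 → 9 nt; ATG at 24, stop TAA at 42 → 21 nt.
Longest ORF is 21 nt in frame -3 (positions 24–44).

-3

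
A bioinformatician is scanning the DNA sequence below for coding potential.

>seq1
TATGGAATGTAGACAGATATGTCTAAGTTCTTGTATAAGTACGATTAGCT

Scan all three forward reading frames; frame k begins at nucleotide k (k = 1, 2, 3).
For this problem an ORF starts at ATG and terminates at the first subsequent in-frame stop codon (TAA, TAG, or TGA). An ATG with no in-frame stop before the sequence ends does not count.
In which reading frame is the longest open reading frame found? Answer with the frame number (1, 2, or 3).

1

Frame 1: TAT GGA ATG TAG ACA GAT ATG TCT AAG TTC TTG TAT AAG TAC GAT TAG — ATG at 7, stop TAG at 10 → 6 nt; ATG at 19, stop TAG at 46 → 30 nt.
Frame 2: ATG GAA TGT AGA CAG ATA TGT CTA AGT TCT TGT ATA AGT ACG ATT AGC — no ATG→stop ORF.
Frame 3: TGG AAT GTA GAC AGA TAT GTC TAA GTT CTT GTA TAA GTA CGA TTA GCT — no ATG→stop ORF.
Longest ORF is 30 nt in frame 1 (positions 19–48).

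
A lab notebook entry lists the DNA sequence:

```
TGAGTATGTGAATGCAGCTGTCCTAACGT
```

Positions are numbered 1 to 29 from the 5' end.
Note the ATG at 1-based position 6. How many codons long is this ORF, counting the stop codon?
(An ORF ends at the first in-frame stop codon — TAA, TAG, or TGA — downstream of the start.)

2

Codons from position 6: ATG (6–8), TGA (9–11).
TGA is the first in-frame stop; that's 2 codons including the stop.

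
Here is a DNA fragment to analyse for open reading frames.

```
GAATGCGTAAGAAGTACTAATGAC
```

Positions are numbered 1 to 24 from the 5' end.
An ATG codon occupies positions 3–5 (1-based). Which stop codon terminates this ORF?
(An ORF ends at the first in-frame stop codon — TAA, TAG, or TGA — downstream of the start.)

TAA

Codons from position 3: ATG (3–5), CGT (6–8), AAG (9–11), AAG (12–14), TAC (15–17), TAA (18–20).
The first in-frame stop codon is TAA.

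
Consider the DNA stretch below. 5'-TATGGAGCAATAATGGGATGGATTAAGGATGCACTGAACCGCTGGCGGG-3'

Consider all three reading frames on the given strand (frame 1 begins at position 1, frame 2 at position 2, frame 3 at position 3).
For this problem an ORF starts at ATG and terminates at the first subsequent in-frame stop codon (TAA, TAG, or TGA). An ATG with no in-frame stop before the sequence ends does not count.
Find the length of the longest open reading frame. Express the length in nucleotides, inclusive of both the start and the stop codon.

Frame 1: TAT GGA GCA ATA ATG GGA TGG ATT AAG GAT GCA CTG AAC CGC TGG CGG — no ATG→stop ORF.
Frame 2: ATG GAG CAA TAA TGG GAT GGA TTA AGG ATG CAC TGA ACC GCT GGC GGG — ATG at 2, stop TAA at 11 → 12 nt; ATG at 29, stop TGA at 35 → 9 nt.
Frame 3: TGG AGC AAT AAT GGG ATG GAT TAA GGA TGC ACT GAA CCG CTG GCG — ATG at 18, stop TAA at 24 → 9 nt.
Longest: frame 2, positions 2–13, 12 nt = 4 codons = 3 aa. → 12 nucleotides.

12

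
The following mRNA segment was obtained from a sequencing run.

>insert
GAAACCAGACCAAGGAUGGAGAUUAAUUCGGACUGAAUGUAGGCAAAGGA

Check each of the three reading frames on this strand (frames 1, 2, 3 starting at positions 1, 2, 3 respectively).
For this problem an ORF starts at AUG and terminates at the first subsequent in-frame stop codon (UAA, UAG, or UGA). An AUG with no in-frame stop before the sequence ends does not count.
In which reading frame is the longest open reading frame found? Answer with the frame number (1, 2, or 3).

1

Frame 1: GAA ACC AGA CCA AGG AUG GAG AUU AAU UCG GAC UGA AUG UAG GCA AAG — AUG at 16, stop UGA at 34 → 21 nt; AUG at 37, stop UAG at 40 → 6 nt.
Frame 2: AAA CCA GAC CAA GGA UGG AGA UUA AUU CGG ACU GAA UGU AGG CAA AGG — no AUG→stop ORF.
Frame 3: AAC CAG ACC AAG GAU GGA GAU UAA UUC GGA CUG AAU GUA GGC AAA GGA — no AUG→stop ORF.
Longest ORF is 21 nt in frame 1 (positions 16–36).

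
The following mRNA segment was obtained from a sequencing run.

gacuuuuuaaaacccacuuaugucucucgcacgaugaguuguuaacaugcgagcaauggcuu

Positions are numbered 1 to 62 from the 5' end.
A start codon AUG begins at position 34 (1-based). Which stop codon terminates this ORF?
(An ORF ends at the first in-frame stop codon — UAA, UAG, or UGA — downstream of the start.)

Codons from position 34: AUG (34–36), AGU (37–39), UGU (40–42), UAA (43–45).
The first in-frame stop codon is UAA.

UAA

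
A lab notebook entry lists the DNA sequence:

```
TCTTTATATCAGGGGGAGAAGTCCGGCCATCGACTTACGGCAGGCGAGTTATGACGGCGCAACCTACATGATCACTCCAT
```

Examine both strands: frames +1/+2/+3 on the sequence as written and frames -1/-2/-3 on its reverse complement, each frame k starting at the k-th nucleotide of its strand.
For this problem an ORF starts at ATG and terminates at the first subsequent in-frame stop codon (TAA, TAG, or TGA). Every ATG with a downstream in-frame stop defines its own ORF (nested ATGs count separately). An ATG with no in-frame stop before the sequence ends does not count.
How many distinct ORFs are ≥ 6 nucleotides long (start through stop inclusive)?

Reverse complement (5'→3'): ATGGAGTGATCATGTAGGTTGCGCCGTCATAACTCGCCTGCCGTAAGTCGATGGCCGGACTTCTCCCCCTGATATAAAGA
Frame +1: TCT TTA TAT CAG GGG GAG AAG TCC GGC CAT CGA CTT ACG GCA GGC GAG TTA TGA CGG CGC AAC CTA CAT GAT CAC TCC — no ATG→stop ORF.
Frame +2: CTT TAT ATC AGG GGG AGA AGT CCG GCC ATC GAC TTA CGG CAG GCG AGT TAT GAC GGC GCA ACC TAC ATG ATC ACT CCA — no ATG→stop ORF.
Frame +3: TTT ATA TCA GGG GGA GAA GTC CGG CCA TCG ACT TAC GGC AGG CGA GTT ATG ACG GCG CAA CCT ACA TGA TCA CTC CAT — ATG at 51, stop TGA at 69 → 21 nt.
Frame -1: ATG GAG TGA TCA TGT AGG TTG CGC CGT CAT AAC TCG CCT GCC GTA AGT CGA TGG CCG GAC TTC TCC CCC TGA TAT AAA — ATG at 1, stop TGA at 7 → 9 nt.
Frame -2: TGG AGT GAT CAT GTA GGT TGC GCC GTC ATA ACT CGC CTG CCG TAA GTC GAT GGC CGG ACT TCT CCC CCT GAT ATA AAG — no ATG→stop ORF.
Frame -3: GGA GTG ATC ATG TAG GTT GCG CCG TCA TAA CTC GCC TGC CGT AAG TCG ATG GCC GGA CTT CTC CCC CTG ATA TAA AGA — ATG at 12, stop TAG at 15 → 6 nt; ATG at 51, stop TAA at 75 → 27 nt.
ORFs ≥ 6 nucleotides: frame +3 51–71 (21 nucleotides), frame -1 1–9 (9 nucleotides), frame -3 12–17 (6 nucleotides), frame -3 51–77 (27 nucleotides). Count = 4.

4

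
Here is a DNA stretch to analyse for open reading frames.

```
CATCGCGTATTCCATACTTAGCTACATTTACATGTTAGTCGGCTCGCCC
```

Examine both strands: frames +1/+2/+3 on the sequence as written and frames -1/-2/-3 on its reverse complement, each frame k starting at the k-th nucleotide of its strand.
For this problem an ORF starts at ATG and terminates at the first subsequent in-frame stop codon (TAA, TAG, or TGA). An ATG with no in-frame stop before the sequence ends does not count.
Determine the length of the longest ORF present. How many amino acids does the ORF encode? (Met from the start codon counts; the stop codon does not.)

Reverse complement (5'→3'): GGGCGAGCCGACTAACATGTAAATGTAGCTAAGTATGGAATACGCGATG
Frame +1: CAT CGC GTA TTC CAT ACT TAG CTA CAT TTA CAT GTT AGT CGG CTC GCC — no ATG→stop ORF.
Frame +2: ATC GCG TAT TCC ATA CTT AGC TAC ATT TAC ATG TTA GTC GGC TCG CCC — no ATG→stop ORF.
Frame +3: TCG CGT ATT CCA TAC TTA GCT ACA TTT ACA TGT TAG TCG GCT CGC — no ATG→stop ORF.
Frame -1: GGG CGA GCC GAC TAA CAT GTA AAT GTA GCT AAG TAT GGA ATA CGC GAT — no ATG→stop ORF.
Frame -2: GGC GAG CCG ACT AAC ATG TAA ATG TAG CTA AGT ATG GAA TAC GCG ATG — ATG at 17, stop TAA at 20 → 6 nt; ATG at 23, stop TAG at 26 → 6 nt.
Frame -3: GCG AGC CGA CTA ACA TGT AAA TGT AGC TAA GTA TGG AAT ACG CGA — no ATG→stop ORF.
Longest: frame -2, positions 17–22, 6 nt = 2 codons = 1 aa. → 1 amino acids.

1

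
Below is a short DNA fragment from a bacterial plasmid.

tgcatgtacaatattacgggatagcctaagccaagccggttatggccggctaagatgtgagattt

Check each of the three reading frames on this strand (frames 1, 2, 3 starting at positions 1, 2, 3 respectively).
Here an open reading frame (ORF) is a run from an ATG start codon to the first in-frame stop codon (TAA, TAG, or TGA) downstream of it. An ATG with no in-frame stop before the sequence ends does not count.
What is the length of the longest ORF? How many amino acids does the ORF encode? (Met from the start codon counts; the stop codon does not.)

Frame 1: TGC ATG TAC AAT ATT ACG GGA TAG CCT AAG CCA AGC CGG TTA TGG CCG GCT AAG ATG TGA GAT — ATG at 4, stop TAG at 22 → 21 nt; ATG at 55, stop TGA at 58 → 6 nt.
Frame 2: GCA TGT ACA ATA TTA CGG GAT AGC CTA AGC CAA GCC GGT TAT GGC CGG CTA AGA TGT GAG ATT — no ATG→stop ORF.
Frame 3: CAT GTA CAA TAT TAC GGG ATA GCC TAA GCC AAG CCG GTT ATG GCC GGC TAA GAT GTG AGA TTT — ATG at 42, stop TAA at 51 → 12 nt.
Longest: frame 1, positions 4–24, 21 nt = 7 codons = 6 aa. → 6 amino acids.

6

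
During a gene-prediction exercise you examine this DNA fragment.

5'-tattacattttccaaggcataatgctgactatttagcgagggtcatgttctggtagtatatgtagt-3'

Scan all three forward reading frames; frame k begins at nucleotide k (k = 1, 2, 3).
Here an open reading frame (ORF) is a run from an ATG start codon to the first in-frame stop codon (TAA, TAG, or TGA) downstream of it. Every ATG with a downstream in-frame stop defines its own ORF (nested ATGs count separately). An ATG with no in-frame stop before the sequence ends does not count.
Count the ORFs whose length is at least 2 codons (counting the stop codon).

3

Frame 1: TAT TAC ATT TTC CAA GGC ATA ATG CTG ACT ATT TAG CGA GGG TCA TGT TCT GGT AGT ATA TGT AGT — ATG at 22, stop TAG at 34 → 15 nt.
Frame 2: ATT ACA TTT TCC AAG GCA TAA TGC TGA CTA TTT AGC GAG GGT CAT GTT CTG GTA GTA TAT GTA — no ATG→stop ORF.
Frame 3: TTA CAT TTT CCA AGG CAT AAT GCT GAC TAT TTA GCG AGG GTC ATG TTC TGG TAG TAT ATG TAG — ATG at 45, stop TAG at 54 → 12 nt; ATG at 60, stop TAG at 63 → 6 nt.
ORFs ≥ 2 codons: frame 1 22–36 (5 codons), frame 3 45–56 (4 codons), frame 3 60–65 (2 codons). Count = 3.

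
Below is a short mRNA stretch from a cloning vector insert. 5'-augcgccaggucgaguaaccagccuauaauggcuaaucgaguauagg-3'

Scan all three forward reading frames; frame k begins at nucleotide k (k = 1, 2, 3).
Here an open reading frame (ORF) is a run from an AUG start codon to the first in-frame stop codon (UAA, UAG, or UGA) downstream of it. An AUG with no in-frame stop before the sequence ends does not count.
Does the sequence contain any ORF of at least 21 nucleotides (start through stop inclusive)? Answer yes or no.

Frame 1: AUG CGC CAG GUC GAG UAA CCA GCC UAU AAU GGC UAA UCG AGU AUA — AUG at 1, stop UAA at 16 → 18 nt.
Frame 2: UGC GCC AGG UCG AGU AAC CAG CCU AUA AUG GCU AAU CGA GUA UAG — AUG at 29, stop UAG at 44 → 18 nt.
Frame 3: GCG CCA GGU CGA GUA ACC AGC CUA UAA UGG CUA AUC GAG UAU AGG — no AUG→stop ORF.
Largest ORF found is 18 nucleotides < 21, so no.

no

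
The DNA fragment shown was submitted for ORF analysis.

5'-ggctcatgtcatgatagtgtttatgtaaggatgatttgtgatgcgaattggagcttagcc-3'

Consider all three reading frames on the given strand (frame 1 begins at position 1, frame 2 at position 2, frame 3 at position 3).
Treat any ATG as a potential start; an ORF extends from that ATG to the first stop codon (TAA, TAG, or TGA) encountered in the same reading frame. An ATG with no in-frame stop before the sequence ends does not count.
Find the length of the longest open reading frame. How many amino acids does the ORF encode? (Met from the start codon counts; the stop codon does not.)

5

Frame 1: GGC TCA TGT CAT GAT AGT GTT TAT GTA AGG ATG ATT TGT GAT GCG AAT TGG AGC TTA GCC — no ATG→stop ORF.
Frame 2: GCT CAT GTC ATG ATA GTG TTT ATG TAA GGA TGA TTT GTG ATG CGA ATT GGA GCT TAG — ATG at 11, stop TAA at 26 → 18 nt; ATG at 23, stop TAA at 26 → 6 nt; ATG at 41, stop TAG at 56 → 18 nt.
Frame 3: CTC ATG TCA TGA TAG TGT TTA TGT AAG GAT GAT TTG TGA TGC GAA TTG GAG CTT AGC — ATG at 6, stop TGA at 12 → 9 nt.
Longest: frame 2, positions 11–28, 18 nt = 6 codons = 5 aa. → 5 amino acids.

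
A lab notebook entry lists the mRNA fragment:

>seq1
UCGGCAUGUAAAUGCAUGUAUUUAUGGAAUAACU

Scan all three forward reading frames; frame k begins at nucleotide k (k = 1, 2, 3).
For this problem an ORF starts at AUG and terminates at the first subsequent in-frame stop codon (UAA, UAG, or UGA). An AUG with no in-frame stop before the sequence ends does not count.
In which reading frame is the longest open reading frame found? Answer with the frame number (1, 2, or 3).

Frame 1: UCG GCA UGU AAA UGC AUG UAU UUA UGG AAU AAC — no AUG→stop ORF.
Frame 2: CGG CAU GUA AAU GCA UGU AUU UAU GGA AUA ACU — no AUG→stop ORF.
Frame 3: GGC AUG UAA AUG CAU GUA UUU AUG GAA UAA — AUG at 6, stop UAA at 9 → 6 nt; AUG at 12, stop UAA at 30 → 21 nt; AUG at 24, stop UAA at 30 → 9 nt.
Longest ORF is 21 nt in frame 3 (positions 12–32).

3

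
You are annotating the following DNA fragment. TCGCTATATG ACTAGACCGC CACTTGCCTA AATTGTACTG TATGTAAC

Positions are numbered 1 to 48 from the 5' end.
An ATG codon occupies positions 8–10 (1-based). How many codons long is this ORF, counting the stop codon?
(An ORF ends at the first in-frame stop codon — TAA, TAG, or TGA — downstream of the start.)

8

Codons from position 8: ATG (8–10), ACT (11–13), AGA (14–16), CCG (17–19), CCA (20–22), CTT (23–25), GCC (26–28), TAA (29–31).
TAA is the first in-frame stop; that's 8 codons including the stop.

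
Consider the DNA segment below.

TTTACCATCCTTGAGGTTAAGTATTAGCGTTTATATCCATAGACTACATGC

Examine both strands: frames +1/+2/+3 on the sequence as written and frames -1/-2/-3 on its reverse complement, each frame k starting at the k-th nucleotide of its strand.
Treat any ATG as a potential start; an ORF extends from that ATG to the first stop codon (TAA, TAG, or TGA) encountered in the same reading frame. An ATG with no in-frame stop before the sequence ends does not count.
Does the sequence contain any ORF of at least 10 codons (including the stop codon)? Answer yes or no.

Reverse complement (5'→3'): GCATGTAGTCTATGGATATAAACGCTAATACTTAACCTCAAGGATGGTAAA
Frame +1: TTT ACC ATC CTT GAG GTT AAG TAT TAG CGT TTA TAT CCA TAG ACT ACA TGC — no ATG→stop ORF.
Frame +2: TTA CCA TCC TTG AGG TTA AGT ATT AGC GTT TAT ATC CAT AGA CTA CAT — no ATG→stop ORF.
Frame +3: TAC CAT CCT TGA GGT TAA GTA TTA GCG TTT ATA TCC ATA GAC TAC ATG — no ATG→stop ORF.
Frame -1: GCA TGT AGT CTA TGG ATA TAA ACG CTA ATA CTT AAC CTC AAG GAT GGT AAA — no ATG→stop ORF.
Frame -2: CAT GTA GTC TAT GGA TAT AAA CGC TAA TAC TTA ACC TCA AGG ATG GTA — no ATG→stop ORF.
Frame -3: ATG TAG TCT ATG GAT ATA AAC GCT AAT ACT TAA CCT CAA GGA TGG TAA — ATG at 3, stop TAG at 6 → 6 nt; ATG at 12, stop TAA at 33 → 24 nt.
Largest ORF found is 8 codons < 10, so no.

no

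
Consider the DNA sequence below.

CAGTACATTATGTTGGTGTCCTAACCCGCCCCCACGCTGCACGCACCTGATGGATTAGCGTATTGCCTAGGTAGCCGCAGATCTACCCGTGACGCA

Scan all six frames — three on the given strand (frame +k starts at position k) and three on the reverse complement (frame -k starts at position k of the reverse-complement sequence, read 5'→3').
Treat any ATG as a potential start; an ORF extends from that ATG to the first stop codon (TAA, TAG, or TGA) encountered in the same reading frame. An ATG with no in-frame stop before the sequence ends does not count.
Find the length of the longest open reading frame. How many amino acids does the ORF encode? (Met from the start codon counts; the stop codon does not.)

4

Reverse complement (5'→3'): TGCGTCACGGGTAGATCTGCGGCTACCTAGGCAATACGCTAATCCATCAGGTGCGTGCAGCGTGGGGGCGGGTTAGGACACCAACATAATGTACTG
Frame +1: CAG TAC ATT ATG TTG GTG TCC TAA CCC GCC CCC ACG CTG CAC GCA CCT GAT GGA TTA GCG TAT TGC CTA GGT AGC CGC AGA TCT ACC CGT GAC GCA — ATG at 10, stop TAA at 22 → 15 nt.
Frame +2: AGT ACA TTA TGT TGG TGT CCT AAC CCG CCC CCA CGC TGC ACG CAC CTG ATG GAT TAG CGT ATT GCC TAG GTA GCC GCA GAT CTA CCC GTG ACG — ATG at 50, stop TAG at 56 → 9 nt.
Frame +3: GTA CAT TAT GTT GGT GTC CTA ACC CGC CCC CAC GCT GCA CGC ACC TGA TGG ATT AGC GTA TTG CCT AGG TAG CCG CAG ATC TAC CCG TGA CGC — no ATG→stop ORF.
Frame -1: TGC GTC ACG GGT AGA TCT GCG GCT ACC TAG GCA ATA CGC TAA TCC ATC AGG TGC GTG CAG CGT GGG GGC GGG TTA GGA CAC CAA CAT AAT GTA CTG — no ATG→stop ORF.
Frame -2: GCG TCA CGG GTA GAT CTG CGG CTA CCT AGG CAA TAC GCT AAT CCA TCA GGT GCG TGC AGC GTG GGG GCG GGT TAG GAC ACC AAC ATA ATG TAC — no ATG→stop ORF.
Frame -3: CGT CAC GGG TAG ATC TGC GGC TAC CTA GGC AAT ACG CTA ATC CAT CAG GTG CGT GCA GCG TGG GGG CGG GTT AGG ACA CCA ACA TAA TGT ACT — no ATG→stop ORF.
Longest: frame +1, positions 10–24, 15 nt = 5 codons = 4 aa. → 4 amino acids.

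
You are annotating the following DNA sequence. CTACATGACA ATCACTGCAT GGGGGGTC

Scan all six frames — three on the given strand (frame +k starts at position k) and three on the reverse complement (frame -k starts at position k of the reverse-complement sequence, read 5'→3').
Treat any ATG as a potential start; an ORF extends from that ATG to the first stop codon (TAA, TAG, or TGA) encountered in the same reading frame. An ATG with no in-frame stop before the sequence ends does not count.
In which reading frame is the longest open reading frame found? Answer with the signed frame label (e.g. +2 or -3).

-3

Reverse complement (5'→3'): GACCCCCCATGCAGTGATTGTCATGTAG
Frame +1: CTA CAT GAC AAT CAC TGC ATG GGG GGT — no ATG→stop ORF.
Frame +2: TAC ATG ACA ATC ACT GCA TGG GGG GTC — no ATG→stop ORF.
Frame +3: ACA TGA CAA TCA CTG CAT GGG GGG — no ATG→stop ORF.
Frame -1: GAC CCC CCA TGC AGT GAT TGT CAT GTA — no ATG→stop ORF.
Frame -2: ACC CCC CAT GCA GTG ATT GTC ATG TAG — ATG at 23, stop TAG at 26 → 6 nt.
Frame -3: CCC CCC ATG CAG TGA TTG TCA TGT — ATG at 9, stop TGA at 15 → 9 nt.
Longest ORF is 9 nt in frame -3 (positions 9–17).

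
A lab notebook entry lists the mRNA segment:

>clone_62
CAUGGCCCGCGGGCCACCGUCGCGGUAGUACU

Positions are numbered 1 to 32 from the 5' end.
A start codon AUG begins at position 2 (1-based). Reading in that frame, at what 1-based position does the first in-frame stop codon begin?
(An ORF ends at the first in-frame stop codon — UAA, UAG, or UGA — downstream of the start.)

26

Codons from position 2: AUG (2–4), GCC (5–7), CGC (8–10), GGG (11–13), CCA (14–16), CCG (17–19), UCG (20–22), CGG (23–25), UAG (26–28).
UAG is a stop codon; it begins at position 26.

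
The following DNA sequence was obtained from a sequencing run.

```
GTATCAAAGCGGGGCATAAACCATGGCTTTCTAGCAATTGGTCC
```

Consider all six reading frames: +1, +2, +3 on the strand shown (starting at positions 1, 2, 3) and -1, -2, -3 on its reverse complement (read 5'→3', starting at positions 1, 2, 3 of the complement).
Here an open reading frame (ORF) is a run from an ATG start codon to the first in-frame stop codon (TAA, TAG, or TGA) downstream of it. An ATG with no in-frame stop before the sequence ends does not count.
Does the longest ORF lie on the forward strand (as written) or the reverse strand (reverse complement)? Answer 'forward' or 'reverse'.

Reverse complement (5'→3'): GGACCAATTGCTAGAAAGCCATGGTTTATGCCCCGCTTTGATAC
Frame +1: GTA TCA AAG CGG GGC ATA AAC CAT GGC TTT CTA GCA ATT GGT — no ATG→stop ORF.
Frame +2: TAT CAA AGC GGG GCA TAA ACC ATG GCT TTC TAG CAA TTG GTC — ATG at 23, stop TAG at 32 → 12 nt.
Frame +3: ATC AAA GCG GGG CAT AAA CCA TGG CTT TCT AGC AAT TGG TCC — no ATG→stop ORF.
Frame -1: GGA CCA ATT GCT AGA AAG CCA TGG TTT ATG CCC CGC TTT GAT — no ATG→stop ORF.
Frame -2: GAC CAA TTG CTA GAA AGC CAT GGT TTA TGC CCC GCT TTG ATA — no ATG→stop ORF.
Frame -3: ACC AAT TGC TAG AAA GCC ATG GTT TAT GCC CCG CTT TGA TAC — ATG at 21, stop TGA at 39 → 21 nt.
Forward-strand max 12 nt; reverse-strand max 21 nt. The reverse strand has the longer ORF.

reverse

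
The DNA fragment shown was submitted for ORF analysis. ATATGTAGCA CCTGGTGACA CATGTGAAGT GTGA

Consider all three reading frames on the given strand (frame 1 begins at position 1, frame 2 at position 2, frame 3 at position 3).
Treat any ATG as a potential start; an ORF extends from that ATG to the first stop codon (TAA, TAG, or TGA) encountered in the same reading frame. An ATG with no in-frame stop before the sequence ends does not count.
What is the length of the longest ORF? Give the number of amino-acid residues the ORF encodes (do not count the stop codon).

Frame 1: ATA TGT AGC ACC TGG TGA CAC ATG TGA AGT GTG — ATG at 22, stop TGA at 25 → 6 nt.
Frame 2: TAT GTA GCA CCT GGT GAC ACA TGT GAA GTG TGA — no ATG→stop ORF.
Frame 3: ATG TAG CAC CTG GTG ACA CAT GTG AAG TGT — ATG at 3, stop TAG at 6 → 6 nt.
Longest: frame 1, positions 22–27, 6 nt = 2 codons = 1 aa. → 1 amino acids.

1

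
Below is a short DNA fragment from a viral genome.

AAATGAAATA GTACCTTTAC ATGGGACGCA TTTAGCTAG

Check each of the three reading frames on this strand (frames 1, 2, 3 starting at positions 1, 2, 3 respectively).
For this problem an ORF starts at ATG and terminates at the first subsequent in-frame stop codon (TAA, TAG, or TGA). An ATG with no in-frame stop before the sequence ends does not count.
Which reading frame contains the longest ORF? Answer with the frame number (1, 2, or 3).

3

Frame 1: AAA TGA AAT AGT ACC TTT ACA TGG GAC GCA TTT AGC TAG — no ATG→stop ORF.
Frame 2: AAT GAA ATA GTA CCT TTA CAT GGG ACG CAT TTA GCT — no ATG→stop ORF.
Frame 3: ATG AAA TAG TAC CTT TAC ATG GGA CGC ATT TAG CTA — ATG at 3, stop TAG at 9 → 9 nt; ATG at 21, stop TAG at 33 → 15 nt.
Longest ORF is 15 nt in frame 3 (positions 21–35).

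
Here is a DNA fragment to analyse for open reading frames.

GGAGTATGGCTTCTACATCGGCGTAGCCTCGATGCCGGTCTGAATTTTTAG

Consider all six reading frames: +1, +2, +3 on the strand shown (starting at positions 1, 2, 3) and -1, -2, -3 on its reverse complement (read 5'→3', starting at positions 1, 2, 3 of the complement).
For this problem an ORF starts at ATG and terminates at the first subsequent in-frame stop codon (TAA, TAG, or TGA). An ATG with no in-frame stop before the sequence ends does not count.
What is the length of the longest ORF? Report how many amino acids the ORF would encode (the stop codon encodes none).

6

Reverse complement (5'→3'): CTAAAAATTCAGACCGGCATCGAGGCTACGCCGATGTAGAAGCCATACTCC
Frame +1: GGA GTA TGG CTT CTA CAT CGG CGT AGC CTC GAT GCC GGT CTG AAT TTT TAG — no ATG→stop ORF.
Frame +2: GAG TAT GGC TTC TAC ATC GGC GTA GCC TCG ATG CCG GTC TGA ATT TTT — ATG at 32, stop TGA at 41 → 12 nt.
Frame +3: AGT ATG GCT TCT ACA TCG GCG TAG CCT CGA TGC CGG TCT GAA TTT TTA — ATG at 6, stop TAG at 24 → 21 nt.
Frame -1: CTA AAA ATT CAG ACC GGC ATC GAG GCT ACG CCG ATG TAG AAG CCA TAC TCC — ATG at 34, stop TAG at 37 → 6 nt.
Frame -2: TAA AAA TTC AGA CCG GCA TCG AGG CTA CGC CGA TGT AGA AGC CAT ACT — no ATG→stop ORF.
Frame -3: AAA AAT TCA GAC CGG CAT CGA GGC TAC GCC GAT GTA GAA GCC ATA CTC — no ATG→stop ORF.
Longest: frame +3, positions 6–26, 21 nt = 7 codons = 6 aa. → 6 amino acids.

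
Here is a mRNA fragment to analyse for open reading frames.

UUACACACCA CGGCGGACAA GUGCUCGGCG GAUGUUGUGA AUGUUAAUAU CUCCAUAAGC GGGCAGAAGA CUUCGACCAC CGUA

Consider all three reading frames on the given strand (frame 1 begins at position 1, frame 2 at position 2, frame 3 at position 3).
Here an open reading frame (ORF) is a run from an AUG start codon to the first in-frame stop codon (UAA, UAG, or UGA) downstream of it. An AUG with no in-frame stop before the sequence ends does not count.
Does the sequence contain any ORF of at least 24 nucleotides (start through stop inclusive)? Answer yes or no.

no

Frame 1: UUA CAC ACC ACG GCG GAC AAG UGC UCG GCG GAU GUU GUG AAU GUU AAU AUC UCC AUA AGC GGG CAG AAG ACU UCG ACC ACC GUA — no AUG→stop ORF.
Frame 2: UAC ACA CCA CGG CGG ACA AGU GCU CGG CGG AUG UUG UGA AUG UUA AUA UCU CCA UAA GCG GGC AGA AGA CUU CGA CCA CCG — AUG at 32, stop UGA at 38 → 9 nt; AUG at 41, stop UAA at 56 → 18 nt.
Frame 3: ACA CAC CAC GGC GGA CAA GUG CUC GGC GGA UGU UGU GAA UGU UAA UAU CUC CAU AAG CGG GCA GAA GAC UUC GAC CAC CGU — no AUG→stop ORF.
Largest ORF found is 18 nucleotides < 24, so no.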